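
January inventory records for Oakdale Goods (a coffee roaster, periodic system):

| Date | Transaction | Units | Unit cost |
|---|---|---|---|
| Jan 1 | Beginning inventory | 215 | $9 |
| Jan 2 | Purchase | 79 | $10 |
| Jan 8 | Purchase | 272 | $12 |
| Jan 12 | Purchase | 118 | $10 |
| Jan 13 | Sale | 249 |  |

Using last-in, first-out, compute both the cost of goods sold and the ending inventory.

Jan 13, 249 sold [LIFO — newest first]: 118 @ $10 + 131 @ $12 = $2,752
Ending inventory: 215 @ $9 + 79 @ $10 + 141 @ $12 = $4,417
Check: goods available $7,169 = COGS $2,752 + ending $4,417

COGS = $2,752; ending inventory = $4,417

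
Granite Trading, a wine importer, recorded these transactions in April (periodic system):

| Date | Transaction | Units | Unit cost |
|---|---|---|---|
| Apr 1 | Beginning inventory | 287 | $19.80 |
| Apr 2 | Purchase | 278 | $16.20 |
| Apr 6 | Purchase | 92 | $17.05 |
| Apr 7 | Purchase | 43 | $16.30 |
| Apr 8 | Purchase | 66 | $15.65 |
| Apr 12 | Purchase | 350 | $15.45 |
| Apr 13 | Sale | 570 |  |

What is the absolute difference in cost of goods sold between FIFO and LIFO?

$1,253.75

FIFO COGS: 287 @ $19.80 + 278 @ $16.20 + 5 @ $17.05 = $10,271.45
LIFO COGS: 350 @ $15.45 + 66 @ $15.65 + 43 @ $16.30 + 92 @ $17.05 + 19 @ $16.20 = $9,017.70
Difference = |$10,271.45 − $9,017.70| = $1,253.75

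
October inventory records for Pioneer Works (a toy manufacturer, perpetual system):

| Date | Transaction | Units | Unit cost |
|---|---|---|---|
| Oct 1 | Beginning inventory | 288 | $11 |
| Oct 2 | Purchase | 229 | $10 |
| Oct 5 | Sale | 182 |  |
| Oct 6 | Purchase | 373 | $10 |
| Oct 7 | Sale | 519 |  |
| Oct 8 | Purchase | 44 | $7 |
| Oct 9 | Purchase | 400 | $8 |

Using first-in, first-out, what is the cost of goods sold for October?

Oct 5, 182 sold [FIFO — oldest first]: 182 @ $11 = $2,002
Oct 7, 519 sold [FIFO — oldest first]: 106 @ $11 + 229 @ $10 + 184 @ $10 = $5,296
Total COGS = $2,002 + $5,296 = $7,298
Ending inventory: 189 @ $10 + 44 @ $7 + 400 @ $8 = $5,398
Check: goods available $12,696 = COGS $7,298 + ending $5,398

COGS = $7,298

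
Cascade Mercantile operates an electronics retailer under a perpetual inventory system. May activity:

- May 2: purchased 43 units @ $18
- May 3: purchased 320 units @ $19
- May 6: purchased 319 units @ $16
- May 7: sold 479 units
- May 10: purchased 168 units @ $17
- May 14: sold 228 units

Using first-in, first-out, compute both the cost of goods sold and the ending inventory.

COGS = $12,383; ending inventory = $2,431

May 7, 479 sold [FIFO — oldest first]: 43 @ $18 + 320 @ $19 + 116 @ $16 = $8,710
May 14, 228 sold [FIFO — oldest first]: 203 @ $16 + 25 @ $17 = $3,673
Total COGS = $8,710 + $3,673 = $12,383
Ending inventory: 143 @ $17 = $2,431
Check: goods available $14,814 = COGS $12,383 + ending $2,431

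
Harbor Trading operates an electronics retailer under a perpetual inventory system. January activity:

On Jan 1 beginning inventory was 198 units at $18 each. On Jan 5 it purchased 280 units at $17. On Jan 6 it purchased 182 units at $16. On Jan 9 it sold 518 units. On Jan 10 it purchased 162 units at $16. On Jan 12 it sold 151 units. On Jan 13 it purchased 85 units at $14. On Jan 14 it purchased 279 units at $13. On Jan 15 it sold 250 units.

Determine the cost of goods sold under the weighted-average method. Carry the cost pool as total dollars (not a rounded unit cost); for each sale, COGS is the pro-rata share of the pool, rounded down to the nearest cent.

After Jan 1: 198 on hand, pool $3,564.00 (≈ $18.0000 each)
After Jan 5: 478 on hand, pool $8,324.00 (≈ $17.4142 each)
After Jan 6: 660 on hand, pool $11,236.00 (≈ $17.0242 each)
Jan 9, sell 518: 518/660 × $11,236.00 → $8,818.55
After Jan 10: 304 on hand, pool $5,009.45 (≈ $16.4785 each)
Jan 12, sell 151: 151/304 × $5,009.45 → $2,488.24
After Jan 13: 238 on hand, pool $3,711.21 (≈ $15.5933 each)
After Jan 14: 517 on hand, pool $7,338.21 (≈ $14.1938 each)
Jan 15, sell 250: 250/517 × $7,338.21 → $3,548.45
Total COGS = $8,818.55 + $2,488.24 + $3,548.45 = $14,855.24
Ending inventory (cost pool remaining) = $3,789.76

COGS = $14,855.24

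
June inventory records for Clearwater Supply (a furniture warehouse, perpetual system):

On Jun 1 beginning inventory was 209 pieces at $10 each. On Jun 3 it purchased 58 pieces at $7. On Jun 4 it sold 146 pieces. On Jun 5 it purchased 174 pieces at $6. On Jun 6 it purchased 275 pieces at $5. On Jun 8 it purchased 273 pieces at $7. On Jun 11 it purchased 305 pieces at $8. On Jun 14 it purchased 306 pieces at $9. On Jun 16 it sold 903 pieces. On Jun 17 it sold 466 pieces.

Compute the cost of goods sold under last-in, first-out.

COGS = $11,170

Jun 4, 146 sold [LIFO — newest first]: 58 @ $7 + 88 @ $10 = $1,286
Jun 16, 903 sold [LIFO — newest first]: 306 @ $9 + 305 @ $8 + 273 @ $7 + 19 @ $5 = $7,200
Jun 17, 466 sold [LIFO — newest first]: 256 @ $5 + 174 @ $6 + 36 @ $10 = $2,684
Total COGS = $1,286 + $7,200 + $2,684 = $11,170
Ending inventory: 85 @ $10 = $850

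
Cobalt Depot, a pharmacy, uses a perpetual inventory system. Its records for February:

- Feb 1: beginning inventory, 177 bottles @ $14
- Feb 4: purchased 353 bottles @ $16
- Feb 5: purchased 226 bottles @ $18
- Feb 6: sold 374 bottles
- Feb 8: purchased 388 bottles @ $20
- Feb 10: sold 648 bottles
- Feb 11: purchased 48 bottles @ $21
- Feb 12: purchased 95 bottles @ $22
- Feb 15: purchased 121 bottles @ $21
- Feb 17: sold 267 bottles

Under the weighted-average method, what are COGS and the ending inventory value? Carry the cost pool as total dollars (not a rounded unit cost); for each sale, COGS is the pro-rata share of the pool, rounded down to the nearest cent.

COGS = $23,174.54; ending inventory = $2,418.46

After Feb 1: 177 on hand, pool $2,478.00 (≈ $14.0000 each)
After Feb 4: 530 on hand, pool $8,126.00 (≈ $15.3321 each)
After Feb 5: 756 on hand, pool $12,194.00 (≈ $16.1296 each)
Feb 6, sell 374: 374/756 × $12,194.00 → $6,032.48
After Feb 8: 770 on hand, pool $13,921.52 (≈ $18.0799 each)
Feb 10, sell 648: 648/770 × $13,921.52 → $11,715.77
After Feb 11: 170 on hand, pool $3,213.75 (≈ $18.9044 each)
After Feb 12: 265 on hand, pool $5,303.75 (≈ $20.0142 each)
After Feb 15: 386 on hand, pool $7,844.75 (≈ $20.3232 each)
Feb 17, sell 267: 267/386 × $7,844.75 → $5,426.29
Total COGS = $6,032.48 + $11,715.77 + $5,426.29 = $23,174.54
Ending inventory (cost pool remaining) = $2,418.46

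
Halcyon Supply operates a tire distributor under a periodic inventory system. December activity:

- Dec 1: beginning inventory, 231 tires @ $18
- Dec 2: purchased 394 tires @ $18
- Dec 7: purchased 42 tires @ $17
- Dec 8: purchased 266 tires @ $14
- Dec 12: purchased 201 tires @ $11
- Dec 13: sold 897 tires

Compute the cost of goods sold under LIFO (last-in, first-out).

COGS = $13,633

Dec 13, 897 sold [LIFO — newest first]: 201 @ $11 + 266 @ $14 + 42 @ $17 + 388 @ $18 = $13,633
Ending inventory: 231 @ $18 + 6 @ $18 = $4,266
Check: goods available $17,899 = COGS $13,633 + ending $4,266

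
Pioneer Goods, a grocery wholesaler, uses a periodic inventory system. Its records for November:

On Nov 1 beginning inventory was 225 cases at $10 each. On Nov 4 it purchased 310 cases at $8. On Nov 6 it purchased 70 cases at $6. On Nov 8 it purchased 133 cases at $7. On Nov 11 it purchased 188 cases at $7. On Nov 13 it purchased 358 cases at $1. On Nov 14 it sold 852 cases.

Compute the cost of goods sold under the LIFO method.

Nov 14, 852 sold [LIFO — newest first]: 358 @ $1 + 188 @ $7 + 133 @ $7 + 70 @ $6 + 103 @ $8 = $3,849
Ending inventory: 225 @ $10 + 207 @ $8 = $3,906
Check: goods available $7,755 = COGS $3,849 + ending $3,906

COGS = $3,849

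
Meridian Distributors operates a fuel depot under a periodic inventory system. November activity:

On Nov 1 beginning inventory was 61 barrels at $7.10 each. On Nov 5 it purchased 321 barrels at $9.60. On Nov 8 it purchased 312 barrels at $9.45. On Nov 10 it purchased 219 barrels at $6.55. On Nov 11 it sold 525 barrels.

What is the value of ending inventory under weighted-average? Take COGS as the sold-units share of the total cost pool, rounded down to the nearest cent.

Ending inventory = $3,356.25

Nov 11, sell 525: 525/913 × $7,897.55 → $4,541.30
Ending inventory (cost pool remaining) = $3,356.25
Check: goods available $7,897.55 = COGS $4,541.30 + ending $3,356.25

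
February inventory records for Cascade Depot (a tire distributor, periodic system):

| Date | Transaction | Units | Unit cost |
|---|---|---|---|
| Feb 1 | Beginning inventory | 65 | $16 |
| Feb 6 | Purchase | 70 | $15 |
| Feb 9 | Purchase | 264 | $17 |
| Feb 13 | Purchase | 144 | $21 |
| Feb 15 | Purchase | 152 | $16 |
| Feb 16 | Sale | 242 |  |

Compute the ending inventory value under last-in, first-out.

Ending inventory = $7,712

Feb 16, 242 sold [LIFO — newest first]: 152 @ $16 + 90 @ $21 = $4,322
Ending inventory: 65 @ $16 + 70 @ $15 + 264 @ $17 + 54 @ $21 = $7,712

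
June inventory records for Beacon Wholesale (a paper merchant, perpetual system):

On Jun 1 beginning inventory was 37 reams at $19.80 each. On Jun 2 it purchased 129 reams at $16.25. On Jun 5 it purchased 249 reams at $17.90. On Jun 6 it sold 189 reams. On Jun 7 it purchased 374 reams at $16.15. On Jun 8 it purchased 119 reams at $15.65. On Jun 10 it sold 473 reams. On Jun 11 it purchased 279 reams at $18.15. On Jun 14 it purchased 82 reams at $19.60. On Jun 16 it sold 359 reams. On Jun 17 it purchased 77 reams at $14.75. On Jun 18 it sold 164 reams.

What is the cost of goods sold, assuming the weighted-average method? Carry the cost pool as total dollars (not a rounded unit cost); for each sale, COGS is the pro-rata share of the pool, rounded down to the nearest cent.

COGS = $20,260.35

After Jun 1: 37 on hand, pool $732.60 (≈ $19.8000 each)
After Jun 2: 166 on hand, pool $2,828.85 (≈ $17.0413 each)
After Jun 5: 415 on hand, pool $7,285.95 (≈ $17.5565 each)
Jun 6, sell 189: 189/415 × $7,285.95 → $3,318.17
After Jun 7: 600 on hand, pool $10,007.88 (≈ $16.6798 each)
After Jun 8: 719 on hand, pool $11,870.23 (≈ $16.5094 each)
Jun 10, sell 473: 473/719 × $11,870.23 → $7,808.92
After Jun 11: 525 on hand, pool $9,125.16 (≈ $17.3813 each)
After Jun 14: 607 on hand, pool $10,732.36 (≈ $17.6810 each)
Jun 16, sell 359: 359/607 × $10,732.36 → $6,347.47
After Jun 17: 325 on hand, pool $5,520.64 (≈ $16.9866 each)
Jun 18, sell 164: 164/325 × $5,520.64 → $2,785.79
Total COGS = $3,318.17 + $7,808.92 + $6,347.47 + $2,785.79 = $20,260.35
Ending inventory (cost pool remaining) = $2,734.85
Check: goods available $22,995.20 = COGS $20,260.35 + ending $2,734.85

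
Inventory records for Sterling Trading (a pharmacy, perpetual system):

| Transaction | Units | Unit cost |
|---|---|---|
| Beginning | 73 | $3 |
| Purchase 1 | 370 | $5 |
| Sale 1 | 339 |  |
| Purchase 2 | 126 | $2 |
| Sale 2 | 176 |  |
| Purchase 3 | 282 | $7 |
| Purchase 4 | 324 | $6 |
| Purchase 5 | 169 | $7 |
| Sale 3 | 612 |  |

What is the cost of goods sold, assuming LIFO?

Sale 1 (339) [LIFO — newest first]: 339 @ $5 = $1,695
Sale 2 (176) [LIFO — newest first]: 126 @ $2 + 31 @ $5 + 19 @ $3 = $464
Sale 3 (612) [LIFO — newest first]: 169 @ $7 + 324 @ $6 + 119 @ $7 = $3,960
Total COGS = $1,695 + $464 + $3,960 = $6,119
Ending inventory: 54 @ $3 + 163 @ $7 = $1,303

COGS = $6,119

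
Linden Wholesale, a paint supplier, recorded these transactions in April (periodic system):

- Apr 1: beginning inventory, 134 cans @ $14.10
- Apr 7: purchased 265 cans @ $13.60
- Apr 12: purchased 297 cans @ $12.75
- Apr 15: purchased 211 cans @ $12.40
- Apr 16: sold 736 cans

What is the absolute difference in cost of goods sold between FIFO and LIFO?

$272.20

FIFO COGS: 134 @ $14.10 + 265 @ $13.60 + 297 @ $12.75 + 40 @ $12.40 = $9,776.15
LIFO COGS: 211 @ $12.40 + 297 @ $12.75 + 228 @ $13.60 = $9,503.95
Difference = |$9,776.15 − $9,503.95| = $272.20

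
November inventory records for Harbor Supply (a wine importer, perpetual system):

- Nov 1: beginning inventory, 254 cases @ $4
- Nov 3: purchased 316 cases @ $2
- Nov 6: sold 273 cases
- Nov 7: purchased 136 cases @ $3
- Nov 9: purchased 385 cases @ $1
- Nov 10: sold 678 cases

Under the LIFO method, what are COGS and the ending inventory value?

COGS = $1,881; ending inventory = $560

Nov 6, 273 sold [LIFO — newest first]: 273 @ $2 = $546
Nov 10, 678 sold [LIFO — newest first]: 385 @ $1 + 136 @ $3 + 43 @ $2 + 114 @ $4 = $1,335
Total COGS = $546 + $1,335 = $1,881
Ending inventory: 140 @ $4 = $560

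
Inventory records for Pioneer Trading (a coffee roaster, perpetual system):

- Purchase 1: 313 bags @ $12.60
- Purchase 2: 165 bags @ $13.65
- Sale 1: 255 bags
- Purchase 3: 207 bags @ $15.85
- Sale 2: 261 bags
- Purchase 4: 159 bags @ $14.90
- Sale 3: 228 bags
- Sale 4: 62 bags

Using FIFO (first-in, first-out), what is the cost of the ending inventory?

Sale 1 (255) [FIFO — oldest first]: 255 @ $12.60 = $3,213.00
Sale 2 (261) [FIFO — oldest first]: 58 @ $12.60 + 165 @ $13.65 + 38 @ $15.85 = $3,585.35
Sale 3 (228) [FIFO — oldest first]: 169 @ $15.85 + 59 @ $14.90 = $3,557.75
Sale 4 (62) [FIFO — oldest first]: 62 @ $14.90 = $923.80
Total COGS = $3,213.00 + $3,585.35 + $3,557.75 + $923.80 = $11,279.90
Ending inventory: 38 @ $14.90 = $566.20
Check: goods available $11,846.10 = COGS $11,279.90 + ending $566.20

Ending inventory = $566.20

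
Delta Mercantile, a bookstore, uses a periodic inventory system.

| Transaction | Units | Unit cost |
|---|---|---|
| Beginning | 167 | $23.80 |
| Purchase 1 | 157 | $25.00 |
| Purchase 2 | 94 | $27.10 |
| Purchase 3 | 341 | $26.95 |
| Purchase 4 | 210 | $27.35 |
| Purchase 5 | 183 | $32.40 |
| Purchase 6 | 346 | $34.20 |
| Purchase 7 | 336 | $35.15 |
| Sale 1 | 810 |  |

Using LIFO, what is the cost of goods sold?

COGS = $27,790.80

Sale 1 (810) [LIFO — newest first]: 336 @ $35.15 + 346 @ $34.20 + 128 @ $32.40 = $27,790.80
Ending inventory: 167 @ $23.80 + 157 @ $25.00 + 94 @ $27.10 + 341 @ $26.95 + 210 @ $27.35 + 55 @ $32.40 = $27,162.45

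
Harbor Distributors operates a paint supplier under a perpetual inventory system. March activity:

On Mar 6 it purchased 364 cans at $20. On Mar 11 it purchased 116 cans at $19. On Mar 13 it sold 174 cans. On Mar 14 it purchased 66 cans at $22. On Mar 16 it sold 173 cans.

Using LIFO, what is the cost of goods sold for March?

Mar 13, 174 sold [LIFO — newest first]: 116 @ $19 + 58 @ $20 = $3,364
Mar 16, 173 sold [LIFO — newest first]: 66 @ $22 + 107 @ $20 = $3,592
Total COGS = $3,364 + $3,592 = $6,956
Ending inventory: 199 @ $20 = $3,980

COGS = $6,956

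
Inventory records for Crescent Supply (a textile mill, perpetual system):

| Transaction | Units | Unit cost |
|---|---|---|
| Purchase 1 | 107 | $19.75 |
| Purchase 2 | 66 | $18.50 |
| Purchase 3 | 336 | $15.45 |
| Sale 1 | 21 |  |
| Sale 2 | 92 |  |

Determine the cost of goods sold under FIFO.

COGS = $2,224.25

Sale 1 (21) [FIFO — oldest first]: 21 @ $19.75 = $414.75
Sale 2 (92) [FIFO — oldest first]: 86 @ $19.75 + 6 @ $18.50 = $1,809.50
Total COGS = $414.75 + $1,809.50 = $2,224.25
Ending inventory: 60 @ $18.50 + 336 @ $15.45 = $6,301.20
Check: goods available $8,525.45 = COGS $2,224.25 + ending $6,301.20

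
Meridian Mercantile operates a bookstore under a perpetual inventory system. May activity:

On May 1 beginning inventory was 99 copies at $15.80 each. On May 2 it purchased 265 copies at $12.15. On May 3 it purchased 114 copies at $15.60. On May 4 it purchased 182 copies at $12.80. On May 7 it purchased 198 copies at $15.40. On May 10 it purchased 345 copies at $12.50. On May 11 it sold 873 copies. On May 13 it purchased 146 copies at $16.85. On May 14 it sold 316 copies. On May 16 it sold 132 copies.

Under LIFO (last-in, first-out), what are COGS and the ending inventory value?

COGS = $18,271.35; ending inventory = $442.40

May 11, 873 sold [LIFO — newest first]: 345 @ $12.50 + 198 @ $15.40 + 182 @ $12.80 + 114 @ $15.60 + 34 @ $12.15 = $11,882.80
May 14, 316 sold [LIFO — newest first]: 146 @ $16.85 + 170 @ $12.15 = $4,525.60
May 16, 132 sold [LIFO — newest first]: 61 @ $12.15 + 71 @ $15.80 = $1,862.95
Total COGS = $11,882.80 + $4,525.60 + $1,862.95 = $18,271.35
Ending inventory: 28 @ $15.80 = $442.40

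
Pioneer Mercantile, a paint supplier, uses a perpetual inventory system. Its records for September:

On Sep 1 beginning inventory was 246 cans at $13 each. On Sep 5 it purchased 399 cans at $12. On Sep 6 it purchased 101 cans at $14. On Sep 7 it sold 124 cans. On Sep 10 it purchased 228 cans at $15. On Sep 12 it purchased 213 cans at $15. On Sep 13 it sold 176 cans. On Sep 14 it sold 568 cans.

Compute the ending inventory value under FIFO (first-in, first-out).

Ending inventory = $4,785

Sep 7, 124 sold [FIFO — oldest first]: 124 @ $13 = $1,612
Sep 13, 176 sold [FIFO — oldest first]: 122 @ $13 + 54 @ $12 = $2,234
Sep 14, 568 sold [FIFO — oldest first]: 345 @ $12 + 101 @ $14 + 122 @ $15 = $7,384
Total COGS = $1,612 + $2,234 + $7,384 = $11,230
Ending inventory: 106 @ $15 + 213 @ $15 = $4,785
Check: goods available $16,015 = COGS $11,230 + ending $4,785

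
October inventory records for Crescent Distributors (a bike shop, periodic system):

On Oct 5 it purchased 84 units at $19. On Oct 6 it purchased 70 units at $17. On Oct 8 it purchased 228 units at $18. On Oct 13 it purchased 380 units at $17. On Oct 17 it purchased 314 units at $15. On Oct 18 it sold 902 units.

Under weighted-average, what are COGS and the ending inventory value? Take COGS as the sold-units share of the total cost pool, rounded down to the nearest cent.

COGS = $15,139.51; ending inventory = $2,920.49

Oct 18, sell 902: 902/1076 × $18,060.00 → $15,139.51
Ending inventory (cost pool remaining) = $2,920.49
Check: goods available $18,060.00 = COGS $15,139.51 + ending $2,920.49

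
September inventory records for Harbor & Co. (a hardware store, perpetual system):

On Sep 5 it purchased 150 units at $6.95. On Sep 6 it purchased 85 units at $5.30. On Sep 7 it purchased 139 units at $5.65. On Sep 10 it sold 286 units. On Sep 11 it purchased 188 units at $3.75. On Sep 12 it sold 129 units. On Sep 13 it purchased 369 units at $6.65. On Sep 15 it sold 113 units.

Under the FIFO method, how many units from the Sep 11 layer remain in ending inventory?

Sep 10, 286 sold [FIFO — oldest first]: 150 @ $6.95 + 85 @ $5.30 + 51 @ $5.65 = $1,781.15
Sep 12, 129 sold [FIFO — oldest first]: 88 @ $5.65 + 41 @ $3.75 = $650.95
Sep 15, 113 sold [FIFO — oldest first]: 113 @ $3.75 = $423.75
Total COGS = $1,781.15 + $650.95 + $423.75 = $2,855.85
Ending inventory: 34 @ $3.75 + 369 @ $6.65 = $2,581.35
Check: goods available $5,437.20 = COGS $2,855.85 + ending $2,581.35

34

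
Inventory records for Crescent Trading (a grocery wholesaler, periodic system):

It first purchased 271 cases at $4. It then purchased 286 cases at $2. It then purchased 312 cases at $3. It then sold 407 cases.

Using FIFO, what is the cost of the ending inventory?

Sale 1 (407) [FIFO — oldest first]: 271 @ $4 + 136 @ $2 = $1,356
Ending inventory: 150 @ $2 + 312 @ $3 = $1,236
Check: goods available $2,592 = COGS $1,356 + ending $1,236

Ending inventory = $1,236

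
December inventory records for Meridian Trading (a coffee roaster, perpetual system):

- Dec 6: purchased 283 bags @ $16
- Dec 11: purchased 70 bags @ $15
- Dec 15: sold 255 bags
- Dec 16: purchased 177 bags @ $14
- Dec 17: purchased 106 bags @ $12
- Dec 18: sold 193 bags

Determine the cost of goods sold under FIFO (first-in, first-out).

COGS = $6,908

Dec 15, 255 sold [FIFO — oldest first]: 255 @ $16 = $4,080
Dec 18, 193 sold [FIFO — oldest first]: 28 @ $16 + 70 @ $15 + 95 @ $14 = $2,828
Total COGS = $4,080 + $2,828 = $6,908
Ending inventory: 82 @ $14 + 106 @ $12 = $2,420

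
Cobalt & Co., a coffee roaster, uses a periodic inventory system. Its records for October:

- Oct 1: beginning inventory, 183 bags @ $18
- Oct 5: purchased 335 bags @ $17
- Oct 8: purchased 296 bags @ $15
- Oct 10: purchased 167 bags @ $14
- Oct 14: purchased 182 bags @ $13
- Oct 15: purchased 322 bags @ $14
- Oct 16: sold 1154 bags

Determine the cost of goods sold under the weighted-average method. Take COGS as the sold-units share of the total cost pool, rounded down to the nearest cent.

Oct 16, sell 1154: 1154/1485 × $22,641.00 → $17,594.42
Ending inventory (cost pool remaining) = $5,046.58

COGS = $17,594.42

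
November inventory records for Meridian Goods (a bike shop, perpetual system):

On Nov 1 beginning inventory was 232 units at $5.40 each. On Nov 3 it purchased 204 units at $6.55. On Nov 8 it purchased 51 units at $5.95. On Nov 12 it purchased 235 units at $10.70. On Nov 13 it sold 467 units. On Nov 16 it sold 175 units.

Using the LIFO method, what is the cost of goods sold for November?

Nov 13, 467 sold [LIFO — newest first]: 235 @ $10.70 + 51 @ $5.95 + 181 @ $6.55 = $4,003.50
Nov 16, 175 sold [LIFO — newest first]: 23 @ $6.55 + 152 @ $5.40 = $971.45
Total COGS = $4,003.50 + $971.45 = $4,974.95
Ending inventory: 80 @ $5.40 = $432.00

COGS = $4,974.95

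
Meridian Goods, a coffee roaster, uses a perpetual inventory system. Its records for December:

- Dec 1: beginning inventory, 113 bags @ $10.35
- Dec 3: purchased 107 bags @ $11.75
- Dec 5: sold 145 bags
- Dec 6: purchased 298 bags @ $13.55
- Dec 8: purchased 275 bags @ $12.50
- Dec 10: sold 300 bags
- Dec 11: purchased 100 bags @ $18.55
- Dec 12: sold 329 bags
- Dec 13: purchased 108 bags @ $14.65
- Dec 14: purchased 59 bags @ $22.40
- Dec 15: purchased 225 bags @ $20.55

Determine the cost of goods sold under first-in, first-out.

COGS = $9,664.70

Dec 5, 145 sold [FIFO — oldest first]: 113 @ $10.35 + 32 @ $11.75 = $1,545.55
Dec 10, 300 sold [FIFO — oldest first]: 75 @ $11.75 + 225 @ $13.55 = $3,930.00
Dec 12, 329 sold [FIFO — oldest first]: 73 @ $13.55 + 256 @ $12.50 = $4,189.15
Total COGS = $1,545.55 + $3,930.00 + $4,189.15 = $9,664.70
Ending inventory: 19 @ $12.50 + 100 @ $18.55 + 108 @ $14.65 + 59 @ $22.40 + 225 @ $20.55 = $9,620.05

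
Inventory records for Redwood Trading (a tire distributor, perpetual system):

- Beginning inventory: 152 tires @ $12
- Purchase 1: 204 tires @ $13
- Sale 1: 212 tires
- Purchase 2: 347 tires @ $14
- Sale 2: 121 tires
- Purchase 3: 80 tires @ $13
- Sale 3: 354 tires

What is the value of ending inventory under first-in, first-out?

Ending inventory = $1,264

Sale 1 (212) [FIFO — oldest first]: 152 @ $12 + 60 @ $13 = $2,604
Sale 2 (121) [FIFO — oldest first]: 121 @ $13 = $1,573
Sale 3 (354) [FIFO — oldest first]: 23 @ $13 + 331 @ $14 = $4,933
Total COGS = $2,604 + $1,573 + $4,933 = $9,110
Ending inventory: 16 @ $14 + 80 @ $13 = $1,264
Check: goods available $10,374 = COGS $9,110 + ending $1,264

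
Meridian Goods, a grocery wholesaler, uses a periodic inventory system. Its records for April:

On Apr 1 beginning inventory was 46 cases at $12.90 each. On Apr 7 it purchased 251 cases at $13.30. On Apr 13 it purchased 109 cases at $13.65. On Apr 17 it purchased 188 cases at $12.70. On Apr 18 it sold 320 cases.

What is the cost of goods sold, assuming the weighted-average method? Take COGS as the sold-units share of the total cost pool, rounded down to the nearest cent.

COGS = $4,205.87

Apr 18, sell 320: 320/594 × $7,807.15 → $4,205.87
Ending inventory (cost pool remaining) = $3,601.28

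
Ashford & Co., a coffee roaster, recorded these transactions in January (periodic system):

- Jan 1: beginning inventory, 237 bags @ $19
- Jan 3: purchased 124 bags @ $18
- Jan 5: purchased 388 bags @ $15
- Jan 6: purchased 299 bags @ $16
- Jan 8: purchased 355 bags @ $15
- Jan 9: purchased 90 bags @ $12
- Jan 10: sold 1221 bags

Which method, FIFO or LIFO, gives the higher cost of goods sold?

FIFO COGS: 237 @ $19 + 124 @ $18 + 388 @ $15 + 299 @ $16 + 173 @ $15 = $19,934
LIFO COGS: 90 @ $12 + 355 @ $15 + 299 @ $16 + 388 @ $15 + 89 @ $18 = $18,611

FIFO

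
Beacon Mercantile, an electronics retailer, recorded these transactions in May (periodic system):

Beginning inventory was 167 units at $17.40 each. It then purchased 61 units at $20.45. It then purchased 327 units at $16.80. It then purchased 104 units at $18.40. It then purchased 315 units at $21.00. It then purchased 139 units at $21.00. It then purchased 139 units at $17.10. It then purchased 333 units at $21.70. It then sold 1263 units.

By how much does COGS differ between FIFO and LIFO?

FIFO COGS: 167 @ $17.40 + 61 @ $20.45 + 327 @ $16.80 + 104 @ $18.40 + 315 @ $21.00 + 139 @ $21.00 + 139 @ $17.10 + 11 @ $21.70 = $23,710.05
LIFO COGS: 333 @ $21.70 + 139 @ $17.10 + 139 @ $21.00 + 315 @ $21.00 + 104 @ $18.40 + 233 @ $16.80 = $24,965.00
Difference = |$23,710.05 − $24,965.00| = $1,254.95

$1,254.95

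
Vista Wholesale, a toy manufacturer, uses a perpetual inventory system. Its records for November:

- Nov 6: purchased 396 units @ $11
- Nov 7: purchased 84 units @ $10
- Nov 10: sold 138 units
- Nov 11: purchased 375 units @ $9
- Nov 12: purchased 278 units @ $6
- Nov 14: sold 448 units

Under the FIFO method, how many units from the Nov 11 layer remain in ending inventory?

Nov 10, 138 sold [FIFO — oldest first]: 138 @ $11 = $1,518
Nov 14, 448 sold [FIFO — oldest first]: 258 @ $11 + 84 @ $10 + 106 @ $9 = $4,632
Total COGS = $1,518 + $4,632 = $6,150
Ending inventory: 269 @ $9 + 278 @ $6 = $4,089

269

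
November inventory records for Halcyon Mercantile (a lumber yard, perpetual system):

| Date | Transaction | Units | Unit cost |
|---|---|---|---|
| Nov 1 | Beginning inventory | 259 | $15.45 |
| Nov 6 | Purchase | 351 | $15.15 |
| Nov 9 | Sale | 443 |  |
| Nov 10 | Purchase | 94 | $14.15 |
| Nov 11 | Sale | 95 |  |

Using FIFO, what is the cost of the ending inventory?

Ending inventory = $2,420.90

Nov 9, 443 sold [FIFO — oldest first]: 259 @ $15.45 + 184 @ $15.15 = $6,789.15
Nov 11, 95 sold [FIFO — oldest first]: 95 @ $15.15 = $1,439.25
Total COGS = $6,789.15 + $1,439.25 = $8,228.40
Ending inventory: 72 @ $15.15 + 94 @ $14.15 = $2,420.90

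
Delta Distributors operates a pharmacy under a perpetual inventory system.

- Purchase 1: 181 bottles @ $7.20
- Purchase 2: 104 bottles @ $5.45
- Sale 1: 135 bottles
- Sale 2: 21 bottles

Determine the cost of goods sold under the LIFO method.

COGS = $941.20

Sale 1 (135) [LIFO — newest first]: 104 @ $5.45 + 31 @ $7.20 = $790.00
Sale 2 (21) [LIFO — newest first]: 21 @ $7.20 = $151.20
Total COGS = $790.00 + $151.20 = $941.20
Ending inventory: 129 @ $7.20 = $928.80
Check: goods available $1,870.00 = COGS $941.20 + ending $928.80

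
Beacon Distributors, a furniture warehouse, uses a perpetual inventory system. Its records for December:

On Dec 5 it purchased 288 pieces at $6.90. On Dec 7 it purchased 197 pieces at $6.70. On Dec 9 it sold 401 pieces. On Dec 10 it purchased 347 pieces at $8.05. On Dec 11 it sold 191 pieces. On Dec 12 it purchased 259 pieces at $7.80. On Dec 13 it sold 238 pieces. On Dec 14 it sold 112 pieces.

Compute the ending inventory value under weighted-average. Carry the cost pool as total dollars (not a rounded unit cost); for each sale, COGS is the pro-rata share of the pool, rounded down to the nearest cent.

After Dec 5: 288 on hand, pool $1,987.20 (≈ $6.9000 each)
After Dec 7: 485 on hand, pool $3,307.10 (≈ $6.8188 each)
Dec 9, sell 401: 401/485 × $3,307.10 → $2,734.32
After Dec 10: 431 on hand, pool $3,366.13 (≈ $7.8100 each)
Dec 11, sell 191: 191/431 × $3,366.13 → $1,491.71
After Dec 12: 499 on hand, pool $3,894.62 (≈ $7.8048 each)
Dec 13, sell 238: 238/499 × $3,894.62 → $1,857.55
Dec 14, sell 112: 112/261 × $2,037.07 → $874.14
Total COGS = $2,734.32 + $1,491.71 + $1,857.55 + $874.14 = $6,957.72
Ending inventory (cost pool remaining) = $1,162.93
Check: goods available $8,120.65 = COGS $6,957.72 + ending $1,162.93

Ending inventory = $1,162.93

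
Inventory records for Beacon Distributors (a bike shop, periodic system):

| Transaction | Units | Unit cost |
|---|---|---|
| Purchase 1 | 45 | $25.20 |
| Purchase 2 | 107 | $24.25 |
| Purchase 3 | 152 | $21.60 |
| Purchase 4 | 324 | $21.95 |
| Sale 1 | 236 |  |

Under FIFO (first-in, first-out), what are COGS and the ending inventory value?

Sale 1 (236) [FIFO — oldest first]: 45 @ $25.20 + 107 @ $24.25 + 84 @ $21.60 = $5,543.15
Ending inventory: 68 @ $21.60 + 324 @ $21.95 = $8,580.60

COGS = $5,543.15; ending inventory = $8,580.60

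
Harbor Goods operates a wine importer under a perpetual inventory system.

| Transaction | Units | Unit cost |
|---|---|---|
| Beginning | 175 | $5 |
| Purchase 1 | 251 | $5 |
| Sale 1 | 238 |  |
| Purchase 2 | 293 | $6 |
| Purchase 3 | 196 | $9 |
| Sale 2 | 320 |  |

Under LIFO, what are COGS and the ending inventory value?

Sale 1 (238) [LIFO — newest first]: 238 @ $5 = $1,190
Sale 2 (320) [LIFO — newest first]: 196 @ $9 + 124 @ $6 = $2,508
Total COGS = $1,190 + $2,508 = $3,698
Ending inventory: 175 @ $5 + 13 @ $5 + 169 @ $6 = $1,954
Check: goods available $5,652 = COGS $3,698 + ending $1,954

COGS = $3,698; ending inventory = $1,954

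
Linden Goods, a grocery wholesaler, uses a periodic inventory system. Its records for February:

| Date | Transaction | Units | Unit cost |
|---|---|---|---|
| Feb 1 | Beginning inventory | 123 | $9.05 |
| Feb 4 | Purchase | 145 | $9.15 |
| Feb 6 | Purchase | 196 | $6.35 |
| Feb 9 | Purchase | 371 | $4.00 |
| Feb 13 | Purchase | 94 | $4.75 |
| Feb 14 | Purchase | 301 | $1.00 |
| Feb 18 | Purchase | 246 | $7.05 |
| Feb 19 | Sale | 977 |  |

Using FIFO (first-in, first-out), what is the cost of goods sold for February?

Feb 19, 977 sold [FIFO — oldest first]: 123 @ $9.05 + 145 @ $9.15 + 196 @ $6.35 + 371 @ $4.00 + 94 @ $4.75 + 48 @ $1.00 = $5,663.00
Ending inventory: 253 @ $1.00 + 246 @ $7.05 = $1,987.30
Check: goods available $7,650.30 = COGS $5,663.00 + ending $1,987.30

COGS = $5,663.00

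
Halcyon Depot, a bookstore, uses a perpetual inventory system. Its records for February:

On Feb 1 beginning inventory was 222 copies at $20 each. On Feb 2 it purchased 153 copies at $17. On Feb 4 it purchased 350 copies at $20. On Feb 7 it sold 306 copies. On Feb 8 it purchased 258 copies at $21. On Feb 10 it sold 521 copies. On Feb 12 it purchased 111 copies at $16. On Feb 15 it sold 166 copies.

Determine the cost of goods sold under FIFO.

COGS = $19,619

Feb 7, 306 sold [FIFO — oldest first]: 222 @ $20 + 84 @ $17 = $5,868
Feb 10, 521 sold [FIFO — oldest first]: 69 @ $17 + 350 @ $20 + 102 @ $21 = $10,315
Feb 15, 166 sold [FIFO — oldest first]: 156 @ $21 + 10 @ $16 = $3,436
Total COGS = $5,868 + $10,315 + $3,436 = $19,619
Ending inventory: 101 @ $16 = $1,616
Check: goods available $21,235 = COGS $19,619 + ending $1,616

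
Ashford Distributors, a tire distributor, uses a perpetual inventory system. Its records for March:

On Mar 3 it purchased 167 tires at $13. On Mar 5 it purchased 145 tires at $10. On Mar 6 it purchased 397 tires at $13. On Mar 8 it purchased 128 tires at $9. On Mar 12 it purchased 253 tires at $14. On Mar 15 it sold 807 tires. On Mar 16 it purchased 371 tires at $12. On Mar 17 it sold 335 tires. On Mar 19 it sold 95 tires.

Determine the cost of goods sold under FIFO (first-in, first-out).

COGS = $15,240

Mar 15, 807 sold [FIFO — oldest first]: 167 @ $13 + 145 @ $10 + 397 @ $13 + 98 @ $9 = $9,664
Mar 17, 335 sold [FIFO — oldest first]: 30 @ $9 + 253 @ $14 + 52 @ $12 = $4,436
Mar 19, 95 sold [FIFO — oldest first]: 95 @ $12 = $1,140
Total COGS = $9,664 + $4,436 + $1,140 = $15,240
Ending inventory: 224 @ $12 = $2,688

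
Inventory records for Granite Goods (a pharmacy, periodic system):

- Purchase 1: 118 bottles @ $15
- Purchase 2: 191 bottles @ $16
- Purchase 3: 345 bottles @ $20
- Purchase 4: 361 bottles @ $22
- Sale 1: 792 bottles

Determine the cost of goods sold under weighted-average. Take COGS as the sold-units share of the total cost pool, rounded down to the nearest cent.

COGS = $15,346.85

Sale 1, sell 792: 792/1015 × $19,668.00 → $15,346.85
Ending inventory (cost pool remaining) = $4,321.15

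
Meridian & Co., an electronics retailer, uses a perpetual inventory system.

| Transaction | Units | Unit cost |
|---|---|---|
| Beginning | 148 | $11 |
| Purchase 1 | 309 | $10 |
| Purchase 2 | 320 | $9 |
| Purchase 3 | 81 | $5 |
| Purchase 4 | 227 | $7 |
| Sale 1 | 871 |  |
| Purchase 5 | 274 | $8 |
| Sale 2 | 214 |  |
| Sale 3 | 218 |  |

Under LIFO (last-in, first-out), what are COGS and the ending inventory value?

COGS = $11,168; ending inventory = $616

Sale 1 (871) [LIFO — newest first]: 227 @ $7 + 81 @ $5 + 320 @ $9 + 243 @ $10 = $7,304
Sale 2 (214) [LIFO — newest first]: 214 @ $8 = $1,712
Sale 3 (218) [LIFO — newest first]: 60 @ $8 + 66 @ $10 + 92 @ $11 = $2,152
Total COGS = $7,304 + $1,712 + $2,152 = $11,168
Ending inventory: 56 @ $11 = $616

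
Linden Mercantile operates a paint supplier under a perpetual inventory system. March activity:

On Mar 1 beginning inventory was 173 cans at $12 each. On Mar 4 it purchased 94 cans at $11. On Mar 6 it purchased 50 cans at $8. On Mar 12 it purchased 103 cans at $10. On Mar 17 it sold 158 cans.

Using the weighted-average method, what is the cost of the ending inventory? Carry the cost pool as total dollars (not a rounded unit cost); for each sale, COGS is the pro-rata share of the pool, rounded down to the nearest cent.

Ending inventory = $2,832.10

After Mar 1: 173 on hand, pool $2,076.00 (≈ $12.0000 each)
After Mar 4: 267 on hand, pool $3,110.00 (≈ $11.6479 each)
After Mar 6: 317 on hand, pool $3,510.00 (≈ $11.0726 each)
After Mar 12: 420 on hand, pool $4,540.00 (≈ $10.8095 each)
Mar 17, sell 158: 158/420 × $4,540.00 → $1,707.90
Ending inventory (cost pool remaining) = $2,832.10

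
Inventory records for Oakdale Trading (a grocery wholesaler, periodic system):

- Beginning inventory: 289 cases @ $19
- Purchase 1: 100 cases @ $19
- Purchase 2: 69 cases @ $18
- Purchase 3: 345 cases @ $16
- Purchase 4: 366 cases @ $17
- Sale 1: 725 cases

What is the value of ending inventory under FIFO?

Sale 1 (725) [FIFO — oldest first]: 289 @ $19 + 100 @ $19 + 69 @ $18 + 267 @ $16 = $12,905
Ending inventory: 78 @ $16 + 366 @ $17 = $7,470

Ending inventory = $7,470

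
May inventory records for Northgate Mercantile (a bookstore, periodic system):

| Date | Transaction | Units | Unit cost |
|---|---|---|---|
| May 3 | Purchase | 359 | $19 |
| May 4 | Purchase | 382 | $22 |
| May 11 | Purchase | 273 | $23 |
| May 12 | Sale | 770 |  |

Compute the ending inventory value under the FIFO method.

Ending inventory = $5,612

May 12, 770 sold [FIFO — oldest first]: 359 @ $19 + 382 @ $22 + 29 @ $23 = $15,892
Ending inventory: 244 @ $23 = $5,612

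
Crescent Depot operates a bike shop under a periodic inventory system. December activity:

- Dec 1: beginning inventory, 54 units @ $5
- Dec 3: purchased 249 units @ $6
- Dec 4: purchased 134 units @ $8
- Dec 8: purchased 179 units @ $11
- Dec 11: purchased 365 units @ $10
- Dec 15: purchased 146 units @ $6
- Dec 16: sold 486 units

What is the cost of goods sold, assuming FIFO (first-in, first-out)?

COGS = $3,375

Dec 16, 486 sold [FIFO — oldest first]: 54 @ $5 + 249 @ $6 + 134 @ $8 + 49 @ $11 = $3,375
Ending inventory: 130 @ $11 + 365 @ $10 + 146 @ $6 = $5,956
Check: goods available $9,331 = COGS $3,375 + ending $5,956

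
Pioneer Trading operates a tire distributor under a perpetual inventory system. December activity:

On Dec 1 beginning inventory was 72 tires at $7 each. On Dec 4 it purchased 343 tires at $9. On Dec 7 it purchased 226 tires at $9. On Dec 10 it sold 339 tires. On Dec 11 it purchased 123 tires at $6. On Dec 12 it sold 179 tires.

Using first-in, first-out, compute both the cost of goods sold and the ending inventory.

COGS = $4,518; ending inventory = $1,845

Dec 10, 339 sold [FIFO — oldest first]: 72 @ $7 + 267 @ $9 = $2,907
Dec 12, 179 sold [FIFO — oldest first]: 76 @ $9 + 103 @ $9 = $1,611
Total COGS = $2,907 + $1,611 = $4,518
Ending inventory: 123 @ $9 + 123 @ $6 = $1,845
Check: goods available $6,363 = COGS $4,518 + ending $1,845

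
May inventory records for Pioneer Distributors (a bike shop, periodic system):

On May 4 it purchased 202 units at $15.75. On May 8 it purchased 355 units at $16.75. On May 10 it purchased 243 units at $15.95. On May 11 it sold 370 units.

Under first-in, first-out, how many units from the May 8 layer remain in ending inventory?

May 11, 370 sold [FIFO — oldest first]: 202 @ $15.75 + 168 @ $16.75 = $5,995.50
Ending inventory: 187 @ $16.75 + 243 @ $15.95 = $7,008.10

187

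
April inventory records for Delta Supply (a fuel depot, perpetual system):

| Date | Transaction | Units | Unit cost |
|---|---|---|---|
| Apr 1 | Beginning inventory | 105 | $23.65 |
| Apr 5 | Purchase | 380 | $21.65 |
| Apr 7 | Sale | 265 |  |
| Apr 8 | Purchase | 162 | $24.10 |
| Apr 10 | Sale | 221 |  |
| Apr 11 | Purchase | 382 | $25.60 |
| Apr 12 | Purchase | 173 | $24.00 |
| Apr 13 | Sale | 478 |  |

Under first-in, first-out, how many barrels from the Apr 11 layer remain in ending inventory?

65

Apr 7, 265 sold [FIFO — oldest first]: 105 @ $23.65 + 160 @ $21.65 = $5,947.25
Apr 10, 221 sold [FIFO — oldest first]: 220 @ $21.65 + 1 @ $24.10 = $4,787.10
Apr 13, 478 sold [FIFO — oldest first]: 161 @ $24.10 + 317 @ $25.60 = $11,995.30
Total COGS = $5,947.25 + $4,787.10 + $11,995.30 = $22,729.65
Ending inventory: 65 @ $25.60 + 173 @ $24.00 = $5,816.00
Check: goods available $28,545.65 = COGS $22,729.65 + ending $5,816.00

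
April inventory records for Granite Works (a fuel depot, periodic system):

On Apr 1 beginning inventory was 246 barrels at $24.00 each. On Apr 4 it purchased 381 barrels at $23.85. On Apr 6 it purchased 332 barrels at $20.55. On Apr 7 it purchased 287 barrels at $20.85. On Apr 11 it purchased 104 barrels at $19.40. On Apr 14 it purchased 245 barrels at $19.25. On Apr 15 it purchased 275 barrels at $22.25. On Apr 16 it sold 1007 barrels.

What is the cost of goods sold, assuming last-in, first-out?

Apr 16, 1007 sold [LIFO — newest first]: 275 @ $22.25 + 245 @ $19.25 + 104 @ $19.40 + 287 @ $20.85 + 96 @ $20.55 = $20,809.35
Ending inventory: 246 @ $24.00 + 381 @ $23.85 + 236 @ $20.55 = $19,840.65
Check: goods available $40,650.00 = COGS $20,809.35 + ending $19,840.65

COGS = $20,809.35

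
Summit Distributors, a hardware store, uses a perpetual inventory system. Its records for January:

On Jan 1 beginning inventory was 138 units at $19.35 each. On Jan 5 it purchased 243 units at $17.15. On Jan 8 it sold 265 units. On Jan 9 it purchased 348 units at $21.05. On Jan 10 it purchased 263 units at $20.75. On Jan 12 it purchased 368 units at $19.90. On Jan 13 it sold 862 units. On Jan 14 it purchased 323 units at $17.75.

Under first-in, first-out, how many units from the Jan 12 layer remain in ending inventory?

233

Jan 8, 265 sold [FIFO — oldest first]: 138 @ $19.35 + 127 @ $17.15 = $4,848.35
Jan 13, 862 sold [FIFO — oldest first]: 116 @ $17.15 + 348 @ $21.05 + 263 @ $20.75 + 135 @ $19.90 = $17,458.55
Total COGS = $4,848.35 + $17,458.55 = $22,306.90
Ending inventory: 233 @ $19.90 + 323 @ $17.75 = $10,369.95
Check: goods available $32,676.85 = COGS $22,306.90 + ending $10,369.95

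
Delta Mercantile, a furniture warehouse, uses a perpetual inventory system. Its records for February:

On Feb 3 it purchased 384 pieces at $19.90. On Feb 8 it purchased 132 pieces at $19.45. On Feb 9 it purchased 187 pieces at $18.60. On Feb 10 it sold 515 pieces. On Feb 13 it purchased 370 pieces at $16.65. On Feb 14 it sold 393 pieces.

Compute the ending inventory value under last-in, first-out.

Feb 10, 515 sold [LIFO — newest first]: 187 @ $18.60 + 132 @ $19.45 + 196 @ $19.90 = $9,946.00
Feb 14, 393 sold [LIFO — newest first]: 370 @ $16.65 + 23 @ $19.90 = $6,618.20
Total COGS = $9,946.00 + $6,618.20 = $16,564.20
Ending inventory: 165 @ $19.90 = $3,283.50
Check: goods available $19,847.70 = COGS $16,564.20 + ending $3,283.50

Ending inventory = $3,283.50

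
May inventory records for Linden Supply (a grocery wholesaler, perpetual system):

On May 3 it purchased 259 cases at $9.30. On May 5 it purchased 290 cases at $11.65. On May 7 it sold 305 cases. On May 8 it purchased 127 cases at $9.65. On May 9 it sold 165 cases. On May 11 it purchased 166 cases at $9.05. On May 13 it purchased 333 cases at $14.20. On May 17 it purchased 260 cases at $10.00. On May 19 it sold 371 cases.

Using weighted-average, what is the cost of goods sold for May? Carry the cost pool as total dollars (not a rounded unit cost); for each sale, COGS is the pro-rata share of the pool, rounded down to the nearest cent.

COGS = $9,109.86

After May 3: 259 on hand, pool $2,408.70 (≈ $9.3000 each)
After May 5: 549 on hand, pool $5,787.20 (≈ $10.5413 each)
May 7, sell 305: 305/549 × $5,787.20 → $3,215.11
After May 8: 371 on hand, pool $3,797.64 (≈ $10.2362 each)
May 9, sell 165: 165/371 × $3,797.64 → $1,688.97
After May 11: 372 on hand, pool $3,610.97 (≈ $9.7069 each)
After May 13: 705 on hand, pool $8,339.57 (≈ $11.8292 each)
After May 17: 965 on hand, pool $10,939.57 (≈ $11.3363 each)
May 19, sell 371: 371/965 × $10,939.57 → $4,205.78
Total COGS = $3,215.11 + $1,688.97 + $4,205.78 = $9,109.86
Ending inventory (cost pool remaining) = $6,733.79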